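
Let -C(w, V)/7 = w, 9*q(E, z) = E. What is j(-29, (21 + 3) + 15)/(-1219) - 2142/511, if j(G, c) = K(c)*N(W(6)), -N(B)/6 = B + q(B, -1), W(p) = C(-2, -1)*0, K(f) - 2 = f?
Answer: -306/73 ≈ -4.1918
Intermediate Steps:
q(E, z) = E/9
K(f) = 2 + f
C(w, V) = -7*w
W(p) = 0 (W(p) = -7*(-2)*0 = 14*0 = 0)
N(B) = -20*B/3 (N(B) = -6*(B + B/9) = -20*B/3)
j(G, c) = 0 (j(G, c) = (2 + c)*(-20/3*0) = (2 + c)*0 = 0)
j(-29, (21 + 3) + 15)/(-1219) - 2142/511 = 0/(-1219) - 2142/511 = 0*(-1/1219) - 2142*1/511 = 0 - 306/73 = -306/73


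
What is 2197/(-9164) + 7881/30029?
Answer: 6247771/275185756 ≈ 0.022704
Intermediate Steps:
2197/(-9164) + 7881/30029 = 2197*(-1/9164) + 7881*(1/30029) = -2197/9164 + 7881/30029 = 6247771/275185756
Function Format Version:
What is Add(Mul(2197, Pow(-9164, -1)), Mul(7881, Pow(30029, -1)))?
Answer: Rational(6247771, 275185756) ≈ 0.022704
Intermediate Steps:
Add(Mul(2197, Pow(-9164, -1)), Mul(7881, Pow(30029, -1))) = Add(Mul(2197, Rational(-1, 9164)), Mul(7881, Rational(1, 30029))) = Add(Rational(-2197, 9164), Rational(7881, 30029)) = Rational(6247771, 275185756)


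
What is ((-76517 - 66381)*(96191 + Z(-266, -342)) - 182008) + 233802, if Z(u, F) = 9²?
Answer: -13757024462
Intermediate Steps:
Z(u, F) = 81
((-76517 - 66381)*(96191 + Z(-266, -342)) - 182008) + 233802 = ((-76517 - 66381)*(96191 + 81) - 182008) + 233802 = (-142898*96272 - 182008) + 233802 = (-13757076256 - 182008) + 233802 = -13757258264 + 233802 = -13757024462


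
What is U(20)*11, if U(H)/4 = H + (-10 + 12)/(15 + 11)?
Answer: 11484/13 ≈ 883.38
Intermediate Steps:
U(H) = 4/13 + 4*H (U(H) = 4*(H + (-10 + 12)/(15 + 11)) = 4*(H + 2/26) = 4*(H + 2*(1/26)) = 4*(H + 1/13) = 4*(1/13 + H) = 4/13 + 4*H)
U(20)*11 = (4/13 + 4*20)*11 = (4/13 + 80)*11 = (1044/13)*11 = 11484/13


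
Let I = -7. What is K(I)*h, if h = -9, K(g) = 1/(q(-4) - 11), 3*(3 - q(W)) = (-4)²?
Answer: 27/40 ≈ 0.67500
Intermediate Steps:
q(W) = -7/3 (q(W) = 3 - ⅓*(-4)² = 3 - ⅓*16 = 3 - 16/3 = -7/3)
K(g) = -3/40 (K(g) = 1/(-7/3 - 11) = 1/(-40/3) = -3/40)
K(I)*h = -3/40*(-9) = 27/40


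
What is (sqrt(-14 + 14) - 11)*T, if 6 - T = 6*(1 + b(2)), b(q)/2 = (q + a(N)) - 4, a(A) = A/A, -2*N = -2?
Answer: -132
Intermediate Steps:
N = 1 (N = -1/2*(-2) = 1)
a(A) = 1
b(q) = -6 + 2*q (b(q) = 2*((q + 1) - 4) = 2*((1 + q) - 4) = 2*(-3 + q) = -6 + 2*q)
T = 12 (T = 6 - 6*(1 + (-6 + 2*2)) = 6 - 6*(1 + (-6 + 4)) = 6 - 6*(1 - 2) = 6 - 6*(-1) = 6 - 1*(-6) = 6 + 6 = 12)
(sqrt(-14 + 14) - 11)*T = (sqrt(-14 + 14) - 11)*12 = (sqrt(0) - 11)*12 = (0 - 11)*12 = -11*12 = -132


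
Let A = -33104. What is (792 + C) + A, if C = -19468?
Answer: -51780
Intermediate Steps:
(792 + C) + A = (792 - 19468) - 33104 = -18676 - 33104 = -51780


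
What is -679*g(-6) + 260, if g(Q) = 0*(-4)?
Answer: 260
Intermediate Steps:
g(Q) = 0
-679*g(-6) + 260 = -679*0 + 260 = 0 + 260 = 260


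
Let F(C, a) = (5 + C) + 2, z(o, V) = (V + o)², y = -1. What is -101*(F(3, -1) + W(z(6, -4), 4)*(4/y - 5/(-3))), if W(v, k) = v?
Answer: -202/3 ≈ -67.333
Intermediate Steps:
F(C, a) = 7 + C
-101*(F(3, -1) + W(z(6, -4), 4)*(4/y - 5/(-3))) = -101*((7 + 3) + (-4 + 6)²*(4/(-1) - 5/(-3))) = -101*(10 + 2²*(4*(-1) - 5*(-⅓))) = -101*(10 + 4*(-4 + 5/3)) = -101*(10 + 4*(-7/3)) = -101*(10 - 28/3) = -101*⅔ = -202/3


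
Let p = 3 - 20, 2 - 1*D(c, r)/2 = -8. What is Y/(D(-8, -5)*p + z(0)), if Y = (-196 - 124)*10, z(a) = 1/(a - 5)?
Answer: 16000/1701 ≈ 9.4062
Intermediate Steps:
D(c, r) = 20 (D(c, r) = 4 - 2*(-8) = 4 + 16 = 20)
p = -17
z(a) = 1/(-5 + a)
Y = -3200 (Y = -320*10 = -3200)
Y/(D(-8, -5)*p + z(0)) = -3200/(20*(-17) + 1/(-5 + 0)) = -3200/(-340 + 1/(-5)) = -3200/(-340 - ⅕) = -3200/(-1701/5) = -3200*(-5/1701) = 16000/1701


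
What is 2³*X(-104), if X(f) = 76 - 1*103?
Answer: -216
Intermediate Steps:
X(f) = -27 (X(f) = 76 - 103 = -27)
2³*X(-104) = 2³*(-27) = 8*(-27) = -216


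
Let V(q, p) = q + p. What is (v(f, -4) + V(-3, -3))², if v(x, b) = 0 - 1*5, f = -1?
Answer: 121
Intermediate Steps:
V(q, p) = p + q
v(x, b) = -5 (v(x, b) = 0 - 5 = -5)
(v(f, -4) + V(-3, -3))² = (-5 + (-3 - 3))² = (-5 - 6)² = (-11)² = 121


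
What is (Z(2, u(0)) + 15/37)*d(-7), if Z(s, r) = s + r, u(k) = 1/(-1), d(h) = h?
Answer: -364/37 ≈ -9.8378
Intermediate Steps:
u(k) = -1
Z(s, r) = r + s
(Z(2, u(0)) + 15/37)*d(-7) = ((-1 + 2) + 15/37)*(-7) = (1 + 15*(1/37))*(-7) = (1 + 15/37)*(-7) = (52/37)*(-7) = -364/37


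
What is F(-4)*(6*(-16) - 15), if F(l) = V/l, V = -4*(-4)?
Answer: 444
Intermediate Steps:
V = 16
F(l) = 16/l
F(-4)*(6*(-16) - 15) = (16/(-4))*(6*(-16) - 15) = (16*(-1/4))*(-96 - 15) = -4*(-111) = 444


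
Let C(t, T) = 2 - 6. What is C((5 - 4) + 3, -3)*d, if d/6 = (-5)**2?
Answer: -600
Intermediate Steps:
C(t, T) = -4
d = 150 (d = 6*(-5)**2 = 6*25 = 150)
C((5 - 4) + 3, -3)*d = -4*150 = -600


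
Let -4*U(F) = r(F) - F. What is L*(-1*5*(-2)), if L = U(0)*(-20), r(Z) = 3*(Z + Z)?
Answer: 0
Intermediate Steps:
r(Z) = 6*Z (r(Z) = 3*(2*Z) = 6*Z)
U(F) = -5*F/4 (U(F) = -(6*F - F)/4 = -5*F/4)
L = 0 (L = -5/4*0*(-20) = 0*(-20) = 0)
L*(-1*5*(-2)) = 0*(-1*5*(-2)) = 0*(-5*(-2)) = 0*10 = 0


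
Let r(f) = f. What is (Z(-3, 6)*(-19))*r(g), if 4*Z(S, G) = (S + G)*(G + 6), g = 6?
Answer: -1026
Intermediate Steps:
Z(S, G) = (6 + G)*(G + S)/4 (Z(S, G) = ((S + G)*(G + 6))/4 = ((G + S)*(6 + G))/4 = ((6 + G)*(G + S))/4 = (6 + G)*(G + S)/4)
(Z(-3, 6)*(-19))*r(g) = (((1/4)*6**2 + (3/2)*6 + (3/2)*(-3) + (1/4)*6*(-3))*(-19))*6 = (((1/4)*36 + 9 - 9/2 - 9/2)*(-19))*6 = ((9 + 9 - 9/2 - 9/2)*(-19))*6 = (9*(-19))*6 = -171*6 = -1026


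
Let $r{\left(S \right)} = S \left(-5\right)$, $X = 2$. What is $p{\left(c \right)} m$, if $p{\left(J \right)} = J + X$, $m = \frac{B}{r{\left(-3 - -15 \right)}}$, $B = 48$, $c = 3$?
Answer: $-4$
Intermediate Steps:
$r{\left(S \right)} = - 5 S$
$m = - \frac{4}{5}$ ($m = \frac{48}{\left(-5\right) \left(-3 - -15\right)} = \frac{48}{\left(-5\right) \left(-3 + 15\right)} = \frac{48}{\left(-5\right) 12} = \frac{48}{-60} = 48 \left(- \frac{1}{60}\right) = - \frac{4}{5} \approx -0.8$)
$p{\left(J \right)} = 2 + J$ ($p{\left(J \right)} = J + 2 = 2 + J$)
$p{\left(c \right)} m = \left(2 + 3\right) \left(- \frac{4}{5}\right) = 5 \left(- \frac{4}{5}\right) = -4$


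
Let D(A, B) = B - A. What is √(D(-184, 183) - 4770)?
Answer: I*√4403 ≈ 66.355*I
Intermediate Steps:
√(D(-184, 183) - 4770) = √((183 - 1*(-184)) - 4770) = √((183 + 184) - 4770) = √(367 - 4770) = √(-4403) = I*√4403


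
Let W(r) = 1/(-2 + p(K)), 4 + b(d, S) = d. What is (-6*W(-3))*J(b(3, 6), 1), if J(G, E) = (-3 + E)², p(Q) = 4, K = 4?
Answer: -12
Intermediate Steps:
b(d, S) = -4 + d
W(r) = ½ (W(r) = 1/(-2 + 4) = 1/2 = ½)
(-6*W(-3))*J(b(3, 6), 1) = (-6*½)*(-3 + 1)² = -3*(-2)² = -3*4 = -12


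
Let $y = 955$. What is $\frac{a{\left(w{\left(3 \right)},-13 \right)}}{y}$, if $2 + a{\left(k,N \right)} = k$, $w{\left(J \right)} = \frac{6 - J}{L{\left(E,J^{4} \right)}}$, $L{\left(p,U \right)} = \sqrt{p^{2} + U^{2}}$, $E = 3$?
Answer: $- \frac{2}{955} + \frac{\sqrt{730}}{697150} \approx -0.0020555$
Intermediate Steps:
$L{\left(p,U \right)} = \sqrt{U^{2} + p^{2}}$
$w{\left(J \right)} = \frac{6 - J}{\sqrt{9 + J^{8}}}$ ($w{\left(J \right)} = \frac{6 - J}{\sqrt{\left(J^{4}\right)^{2} + 3^{2}}} = \frac{6 - J}{\sqrt{J^{8} + 9}} = \frac{6 - J}{\sqrt{9 + J^{8}}}$)
$a{\left(k,N \right)} = -2 + k$
$\frac{a{\left(w{\left(3 \right)},-13 \right)}}{y} = \frac{-2 + \frac{6 - 3}{\sqrt{9 + 3^{8}}}}{955} = \left(-2 + \frac{6 - 3}{\sqrt{9 + 6561}}\right) \frac{1}{955} = \left(-2 + \frac{1}{\sqrt{6570}} \cdot 3\right) \frac{1}{955} = \left(-2 + \frac{\sqrt{730}}{2190} \cdot 3\right) \frac{1}{955} = \left(-2 + \frac{\sqrt{730}}{730}\right) \frac{1}{955} = - \frac{2}{955} + \frac{\sqrt{730}}{697150}$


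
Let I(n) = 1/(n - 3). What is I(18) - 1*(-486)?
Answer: 7291/15 ≈ 486.07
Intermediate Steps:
I(n) = 1/(-3 + n)
I(18) - 1*(-486) = 1/(-3 + 18) - 1*(-486) = 1/15 + 486 = 7291/15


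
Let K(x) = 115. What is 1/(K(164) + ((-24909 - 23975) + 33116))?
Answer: -1/15653 ≈ -6.3885e-5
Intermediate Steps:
1/(K(164) + ((-24909 - 23975) + 33116)) = 1/(115 + ((-24909 - 23975) + 33116)) = 1/(115 + (-48884 + 33116)) = 1/(115 - 15768) = 1/(-15653) = -1/15653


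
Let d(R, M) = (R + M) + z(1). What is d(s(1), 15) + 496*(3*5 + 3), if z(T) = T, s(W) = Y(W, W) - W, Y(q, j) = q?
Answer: 8944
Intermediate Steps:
s(W) = 0 (s(W) = W - W = 0)
d(R, M) = 1 + M + R (d(R, M) = (R + M) + 1 = (M + R) + 1 = 1 + M + R)
d(s(1), 15) + 496*(3*5 + 3) = (1 + 15 + 0) + 496*(3*5 + 3) = 16 + 496*(15 + 3) = 16 + 496*18 = 16 + 8928 = 8944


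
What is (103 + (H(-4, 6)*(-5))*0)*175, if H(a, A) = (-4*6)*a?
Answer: 18025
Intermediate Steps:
H(a, A) = -24*a
(103 + (H(-4, 6)*(-5))*0)*175 = (103 + (-24*(-4)*(-5))*0)*175 = (103 + (96*(-5))*0)*175 = (103 - 480*0)*175 = (103 + 0)*175 = 103*175 = 18025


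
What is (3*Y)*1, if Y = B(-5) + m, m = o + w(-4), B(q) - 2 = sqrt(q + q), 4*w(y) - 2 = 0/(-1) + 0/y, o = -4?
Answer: -9/2 + 3*I*sqrt(10) ≈ -4.5 + 9.4868*I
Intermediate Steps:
w(y) = 1/2 (w(y) = 1/2 + (0/(-1) + 0/y)/4 = 1/2 + (0*(-1) + 0)/4 = 1/2 + (0 + 0)/4 = 1/2 + (1/4)*0 = 1/2 + 0 = 1/2)
B(q) = 2 + sqrt(2)*sqrt(q) (B(q) = 2 + sqrt(q + q) = 2 + sqrt(2*q) = 2 + sqrt(2)*sqrt(q))
m = -7/2 (m = -4 + 1/2 = -7/2 ≈ -3.5000)
Y = -3/2 + I*sqrt(10) (Y = (2 + sqrt(2)*sqrt(-5)) - 7/2 = (2 + sqrt(2)*(I*sqrt(5))) - 7/2 = (2 + I*sqrt(10)) - 7/2 = -3/2 + I*sqrt(10) ≈ -1.5 + 3.1623*I)
(3*Y)*1 = (3*(-3/2 + I*sqrt(10)))*1 = (-9/2 + 3*I*sqrt(10))*1 = -9/2 + 3*I*sqrt(10)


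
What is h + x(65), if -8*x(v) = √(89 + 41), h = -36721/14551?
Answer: -36721/14551 - √130/8 ≈ -3.9488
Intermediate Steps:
h = -36721/14551 (h = -36721*1/14551 = -36721/14551 ≈ -2.5236)
x(v) = -√130/8 (x(v) = -√(89 + 41)/8 = -√130/8)
h + x(65) = -36721/14551 - √130/8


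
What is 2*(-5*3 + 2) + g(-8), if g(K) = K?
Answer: -34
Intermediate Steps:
2*(-5*3 + 2) + g(-8) = 2*(-5*3 + 2) - 8 = 2*(-15 + 2) - 8 = 2*(-13) - 8 = -26 - 8 = -34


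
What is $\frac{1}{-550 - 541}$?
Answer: $- \frac{1}{1091} \approx -0.00091659$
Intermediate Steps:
$\frac{1}{-550 - 541} = \frac{1}{-1091} = - \frac{1}{1091}$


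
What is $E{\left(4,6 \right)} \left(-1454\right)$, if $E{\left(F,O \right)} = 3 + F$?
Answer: $-10178$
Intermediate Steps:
$E{\left(4,6 \right)} \left(-1454\right) = \left(3 + 4\right) \left(-1454\right) = 7 \left(-1454\right) = -10178$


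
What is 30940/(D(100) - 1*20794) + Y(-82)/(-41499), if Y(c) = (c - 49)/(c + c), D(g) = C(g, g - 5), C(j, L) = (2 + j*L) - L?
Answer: -210574057537/77498054532 ≈ -2.7172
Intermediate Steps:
C(j, L) = 2 - L + L*j (C(j, L) = (2 + L*j) - L = 2 - L + L*j)
D(g) = 7 - g + g*(-5 + g) (D(g) = 2 - (g - 5) + (g - 5)*g = 2 - (-5 + g) + (-5 + g)*g = 2 + (5 - g) + g*(-5 + g) = 7 - g + g*(-5 + g))
Y(c) = (-49 + c)/(2*c) (Y(c) = (-49 + c)/((2*c)) = (-49 + c)*(1/(2*c)) = (-49 + c)/(2*c))
30940/(D(100) - 1*20794) + Y(-82)/(-41499) = 30940/((7 - 1*100 + 100*(-5 + 100)) - 1*20794) + ((1/2)*(-49 - 82)/(-82))/(-41499) = 30940/((7 - 100 + 100*95) - 20794) + ((1/2)*(-1/82)*(-131))*(-1/41499) = 30940/((7 - 100 + 9500) - 20794) + (131/164)*(-1/41499) = 30940/(9407 - 20794) - 131/6805836 = 30940/(-11387) - 131/6805836 = 30940*(-1/11387) - 131/6805836 = -30940/11387 - 131/6805836 = -210574057537/77498054532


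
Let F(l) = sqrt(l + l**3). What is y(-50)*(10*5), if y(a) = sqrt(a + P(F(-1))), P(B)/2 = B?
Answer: 50*sqrt(-50 + 2*I*sqrt(2)) ≈ 9.996 + 353.69*I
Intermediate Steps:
P(B) = 2*B
y(a) = sqrt(a + 2*I*sqrt(2)) (y(a) = sqrt(a + 2*sqrt(-1 + (-1)**3)) = sqrt(a + 2*sqrt(-1 - 1)) = sqrt(a + 2*sqrt(-2)) = sqrt(a + 2*(I*sqrt(2))) = sqrt(a + 2*I*sqrt(2)))
y(-50)*(10*5) = sqrt(-50 + 2*I*sqrt(2))*(10*5) = sqrt(-50 + 2*I*sqrt(2))*50 = 50*sqrt(-50 + 2*I*sqrt(2))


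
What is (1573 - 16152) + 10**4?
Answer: -4579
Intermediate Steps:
(1573 - 16152) + 10**4 = -14579 + 10000 = -4579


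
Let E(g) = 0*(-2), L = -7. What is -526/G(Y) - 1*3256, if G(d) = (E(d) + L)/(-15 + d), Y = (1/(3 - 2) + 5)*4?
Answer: -18058/7 ≈ -2579.7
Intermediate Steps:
E(g) = 0
Y = 24 (Y = (1/1 + 5)*4 = (1 + 5)*4 = 6*4 = 24)
G(d) = -7/(-15 + d) (G(d) = (0 - 7)/(-15 + d) = -7/(-15 + d))
-526/G(Y) - 1*3256 = -526/((-7/(-15 + 24))) - 1*3256 = -526/((-7/9)) - 3256 = -526/((-7*⅑)) - 3256 = -526/(-7/9) - 3256 = -526*(-9/7) - 3256 = 4734/7 - 3256 = -18058/7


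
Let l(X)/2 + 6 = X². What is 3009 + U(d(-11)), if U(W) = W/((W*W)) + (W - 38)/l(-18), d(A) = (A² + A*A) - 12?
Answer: 36683443/12190 ≈ 3009.3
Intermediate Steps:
l(X) = -12 + 2*X²
d(A) = -12 + 2*A² (d(A) = (A² + A²) - 12 = 2*A² - 12 = -12 + 2*A²)
U(W) = -19/318 + 1/W + W/636 (U(W) = W/((W*W)) + (W - 38)/(-12 + 2*(-18)²) = W/(W²) + (-38 + W)/(-12 + 2*324) = W/W² + (-38 + W)/(-12 + 648) = 1/W + (-38 + W)/636 = 1/W + (-38 + W)*(1/636) = 1/W + (-19/318 + W/636) = -19/318 + 1/W + W/636)
3009 + U(d(-11)) = 3009 + (636 + (-12 + 2*(-11)²)*(-38 + (-12 + 2*(-11)²)))/(636*(-12 + 2*(-11)²)) = 3009 + (636 + (-12 + 2*121)*(-38 + (-12 + 2*121)))/(636*(-12 + 2*121)) = 3009 + (636 + (-12 + 242)*(-38 + (-12 + 242)))/(636*(-12 + 242)) = 3009 + (1/636)*(636 + 230*(-38 + 230))/230 = 3009 + (1/636)*(1/230)*(636 + 230*192) = 3009 + (1/636)*(1/230)*(636 + 44160) = 3009 + (1/636)*(1/230)*44796 = 3009 + 3733/12190 = 36683443/12190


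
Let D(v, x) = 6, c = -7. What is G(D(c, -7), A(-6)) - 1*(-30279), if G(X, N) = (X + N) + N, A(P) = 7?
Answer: 30299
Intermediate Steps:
G(X, N) = X + 2*N (G(X, N) = (N + X) + N = X + 2*N)
G(D(c, -7), A(-6)) - 1*(-30279) = (6 + 2*7) - 1*(-30279) = (6 + 14) + 30279 = 20 + 30279 = 30299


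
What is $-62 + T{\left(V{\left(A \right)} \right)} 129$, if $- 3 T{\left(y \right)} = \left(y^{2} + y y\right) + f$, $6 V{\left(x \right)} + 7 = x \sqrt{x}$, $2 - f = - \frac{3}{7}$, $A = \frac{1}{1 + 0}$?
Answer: $- \frac{1767}{7} \approx -252.43$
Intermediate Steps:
$A = 1$ ($A = 1^{-1} = 1$)
$f = \frac{17}{7}$ ($f = 2 - - \frac{3}{7} = 2 + \frac{3}{7} = \frac{17}{7} \approx 2.4286$)
$V{\left(x \right)} = - \frac{7}{6} + \frac{x^{\frac{3}{2}}}{6}$ ($V{\left(x \right)} = - \frac{7}{6} + \frac{x \sqrt{x}}{6} = - \frac{7}{6} + \frac{x^{\frac{3}{2}}}{6}$)
$T{\left(y \right)} = - \frac{17}{21} - \frac{2 y^{2}}{3}$ ($T{\left(y \right)} = - \frac{\left(y^{2} + y y\right) + \frac{17}{7}}{3} = - \frac{\left(y^{2} + y^{2}\right) + \frac{17}{7}}{3} = - \frac{2 y^{2} + \frac{17}{7}}{3} = - \frac{\frac{17}{7} + 2 y^{2}}{3} = - \frac{17}{21} - \frac{2 y^{2}}{3}$)
$-62 + T{\left(V{\left(A \right)} \right)} 129 = -62 + \left(- \frac{17}{21} - \frac{2 \left(- \frac{7}{6} + \frac{1^{\frac{3}{2}}}{6}\right)^{2}}{3}\right) 129 = -62 + \left(- \frac{17}{21} - \frac{2 \left(- \frac{7}{6} + \frac{1}{6} \cdot 1\right)^{2}}{3}\right) 129 = -62 + \left(- \frac{17}{21} - \frac{2 \left(- \frac{7}{6} + \frac{1}{6}\right)^{2}}{3}\right) 129 = -62 + \left(- \frac{17}{21} - \frac{2 \left(-1\right)^{2}}{3}\right) 129 = -62 + \left(- \frac{17}{21} - \frac{2}{3}\right) 129 = -62 - \frac{1333}{7} = - \frac{1767}{7}$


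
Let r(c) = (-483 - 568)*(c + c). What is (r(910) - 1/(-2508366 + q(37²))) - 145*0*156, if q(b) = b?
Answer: -4795434001539/2506997 ≈ -1.9128e+6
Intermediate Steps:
r(c) = -2102*c
(r(910) - 1/(-2508366 + q(37²))) - 145*0*156 = (-2102*910 - 1/(-2508366 + 37²)) - 145*0*156 = (-1912820 - 1/(-2508366 + 1369)) - 0*156 = (-1912820 - 1/(-2506997)) - 1*0 = (-1912820 - 1*(-1/2506997)) + 0 = (-1912820 + 1/2506997) + 0 = -4795434001539/2506997 + 0 = -4795434001539/2506997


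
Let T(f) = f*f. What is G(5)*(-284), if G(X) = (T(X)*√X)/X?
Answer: -1420*√5 ≈ -3175.2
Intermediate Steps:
T(f) = f²
G(X) = X^(3/2) (G(X) = (X²*√X)/X = X^(5/2)/X = X^(3/2))
G(5)*(-284) = 5^(3/2)*(-284) = (5*√5)*(-284) = -1420*√5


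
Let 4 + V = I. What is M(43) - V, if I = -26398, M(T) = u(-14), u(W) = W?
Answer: 26388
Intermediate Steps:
M(T) = -14
V = -26402 (V = -4 - 26398 = -26402)
M(43) - V = -14 - 1*(-26402) = -14 + 26402 = 26388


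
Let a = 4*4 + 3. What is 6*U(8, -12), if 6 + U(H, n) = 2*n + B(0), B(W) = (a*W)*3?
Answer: -180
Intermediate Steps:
a = 19 (a = 16 + 3 = 19)
B(W) = 57*W (B(W) = (19*W)*3 = 57*W)
U(H, n) = -6 + 2*n (U(H, n) = -6 + (2*n + 57*0) = -6 + (2*n + 0) = -6 + 2*n)
6*U(8, -12) = 6*(-6 + 2*(-12)) = 6*(-6 - 24) = 6*(-30) = -180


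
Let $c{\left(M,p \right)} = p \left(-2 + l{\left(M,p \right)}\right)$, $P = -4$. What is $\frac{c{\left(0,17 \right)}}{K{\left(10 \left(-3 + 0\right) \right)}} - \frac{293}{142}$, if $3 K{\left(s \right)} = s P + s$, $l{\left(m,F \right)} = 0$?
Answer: $- \frac{6809}{2130} \approx -3.1967$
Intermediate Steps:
$c{\left(M,p \right)} = - 2 p$ ($c{\left(M,p \right)} = p \left(-2 + 0\right) = p \left(-2\right) = - 2 p$)
$K{\left(s \right)} = - s$ ($K{\left(s \right)} = \frac{s \left(-4\right) + s}{3} = \frac{- 4 s + s}{3} = \frac{\left(-3\right) s}{3} = - s$)
$\frac{c{\left(0,17 \right)}}{K{\left(10 \left(-3 + 0\right) \right)}} - \frac{293}{142} = \frac{\left(-2\right) 17}{\left(-1\right) 10 \left(-3 + 0\right)} - \frac{293}{142} = - \frac{34}{\left(-1\right) 10 \left(-3\right)} - \frac{293}{142} = - \frac{34}{\left(-1\right) \left(-30\right)} - \frac{293}{142} = - \frac{34}{30} - \frac{293}{142} = \left(-34\right) \frac{1}{30} - \frac{293}{142} = - \frac{17}{15} - \frac{293}{142} = - \frac{6809}{2130}$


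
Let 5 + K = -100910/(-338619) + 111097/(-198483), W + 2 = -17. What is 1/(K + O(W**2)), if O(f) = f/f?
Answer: -7467790553/31825677269 ≈ -0.23465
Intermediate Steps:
W = -19 (W = -2 - 17 = -19)
K = -39293467822/7467790553 (K = -5 + (-100910/(-338619) + 111097/(-198483)) = -5 + (-100910*(-1/338619) + 111097*(-1/198483)) = -5 + (100910/338619 - 111097/198483) = -5 - 1954515057/7467790553 = -39293467822/7467790553 ≈ -5.2617)
O(f) = 1
1/(K + O(W**2)) = 1/(-39293467822/7467790553 + 1) = 1/(-31825677269/7467790553) = -7467790553/31825677269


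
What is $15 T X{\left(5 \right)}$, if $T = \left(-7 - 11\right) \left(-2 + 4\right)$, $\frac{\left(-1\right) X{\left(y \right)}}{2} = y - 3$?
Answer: $2160$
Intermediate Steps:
$X{\left(y \right)} = 6 - 2 y$ ($X{\left(y \right)} = - 2 \left(y - 3\right) = - 2 \left(-3 + y\right) = 6 - 2 y$)
$T = -36$ ($T = \left(-18\right) 2 = -36$)
$15 T X{\left(5 \right)} = 15 \left(-36\right) \left(6 - 10\right) = - 540 \left(6 - 10\right) = \left(-540\right) \left(-4\right) = 2160$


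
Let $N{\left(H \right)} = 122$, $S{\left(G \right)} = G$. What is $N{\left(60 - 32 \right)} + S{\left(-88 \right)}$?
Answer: $34$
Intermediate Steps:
$N{\left(60 - 32 \right)} + S{\left(-88 \right)} = 122 - 88 = 34$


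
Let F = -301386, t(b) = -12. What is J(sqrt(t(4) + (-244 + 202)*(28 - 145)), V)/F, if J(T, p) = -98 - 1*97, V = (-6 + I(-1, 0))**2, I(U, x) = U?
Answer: 65/100462 ≈ 0.00064701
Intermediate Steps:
V = 49 (V = (-6 - 1)**2 = (-7)**2 = 49)
J(T, p) = -195 (J(T, p) = -98 - 97 = -195)
J(sqrt(t(4) + (-244 + 202)*(28 - 145)), V)/F = -195/(-301386) = -195*(-1/301386) = 65/100462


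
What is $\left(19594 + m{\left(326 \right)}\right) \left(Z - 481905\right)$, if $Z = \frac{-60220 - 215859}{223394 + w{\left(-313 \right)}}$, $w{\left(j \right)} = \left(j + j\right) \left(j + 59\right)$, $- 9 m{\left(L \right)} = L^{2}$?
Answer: $- \frac{6456242241864415}{1720791} \approx -3.7519 \cdot 10^{9}$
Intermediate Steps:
$m{\left(L \right)} = - \frac{L^{2}}{9}$
$w{\left(j \right)} = 2 j \left(59 + j\right)$
$Z = - \frac{276079}{382398}$ ($Z = \frac{-60220 - 215859}{223394 + 2 \left(-313\right) \left(59 - 313\right)} = - \frac{276079}{223394 + 2 \left(-313\right) \left(-254\right)} = - \frac{276079}{223394 + 159004} = - \frac{276079}{382398} \approx -0.72197$)
$\left(19594 + m{\left(326 \right)}\right) \left(Z - 481905\right) = \left(19594 - \frac{326^{2}}{9}\right) \left(- \frac{276079}{382398} - 481905\right) = \left(19594 - \frac{106276}{9}\right) \left(- \frac{184279784269}{382398}\right) = \frac{70070}{9} \left(- \frac{184279784269}{382398}\right) = - \frac{6456242241864415}{1720791}$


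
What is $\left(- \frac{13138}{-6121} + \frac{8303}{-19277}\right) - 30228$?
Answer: $- \frac{3566535821313}{117994517} \approx -30226.0$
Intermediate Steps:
$\left(- \frac{13138}{-6121} + \frac{8303}{-19277}\right) - 30228 = \left(\left(-13138\right) \left(- \frac{1}{6121}\right) + 8303 \left(- \frac{1}{19277}\right)\right) - 30228 = \left(\frac{13138}{6121} - \frac{8303}{19277}\right) - 30228 = \frac{202438563}{117994517} - 30228 = - \frac{3566535821313}{117994517}$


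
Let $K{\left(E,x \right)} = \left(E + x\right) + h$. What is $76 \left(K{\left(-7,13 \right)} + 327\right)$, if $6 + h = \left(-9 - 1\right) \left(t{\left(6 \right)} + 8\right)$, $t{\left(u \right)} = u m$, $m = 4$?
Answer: $532$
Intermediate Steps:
$t{\left(u \right)} = 4 u$ ($t{\left(u \right)} = u 4 = 4 u$)
$h = -326$ ($h = -6 + \left(-9 - 1\right) \left(4 \cdot 6 + 8\right) = -6 - 10 \left(24 + 8\right) = -6 - 320 = -326$)
$K{\left(E,x \right)} = -326 + E + x$ ($K{\left(E,x \right)} = \left(E + x\right) - 326 = -326 + E + x$)
$76 \left(K{\left(-7,13 \right)} + 327\right) = 76 \left(\left(-326 - 7 + 13\right) + 327\right) = 76 \left(-320 + 327\right) = 76 \cdot 7 = 532$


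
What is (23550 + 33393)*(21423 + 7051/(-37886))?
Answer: 2432439306819/1994 ≈ 1.2199e+9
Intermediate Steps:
(23550 + 33393)*(21423 + 7051/(-37886)) = 56943*(21423 + 7051*(-1/37886)) = 56943*(21423 - 7051/37886) = 56943*(811624727/37886) = 2432439306819/1994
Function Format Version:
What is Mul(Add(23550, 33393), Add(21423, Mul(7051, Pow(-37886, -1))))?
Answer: Rational(2432439306819, 1994) ≈ 1.2199e+9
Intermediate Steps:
Mul(Add(23550, 33393), Add(21423, Mul(7051, Pow(-37886, -1)))) = Mul(56943, Add(21423, Mul(7051, Rational(-1, 37886)))) = Mul(56943, Add(21423, Rational(-7051, 37886))) = Mul(56943, Rational(811624727, 37886)) = Rational(2432439306819, 1994)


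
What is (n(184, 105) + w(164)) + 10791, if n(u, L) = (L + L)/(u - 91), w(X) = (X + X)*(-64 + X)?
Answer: 1351391/31 ≈ 43593.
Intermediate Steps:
w(X) = 2*X*(-64 + X) (w(X) = (2*X)*(-64 + X) = 2*X*(-64 + X))
n(u, L) = 2*L/(-91 + u) (n(u, L) = (2*L)/(-91 + u) = 2*L/(-91 + u))
(n(184, 105) + w(164)) + 10791 = (2*105/(-91 + 184) + 2*164*(-64 + 164)) + 10791 = (2*105/93 + 2*164*100) + 10791 = (2*105*(1/93) + 32800) + 10791 = (70/31 + 32800) + 10791 = 1016870/31 + 10791 = 1351391/31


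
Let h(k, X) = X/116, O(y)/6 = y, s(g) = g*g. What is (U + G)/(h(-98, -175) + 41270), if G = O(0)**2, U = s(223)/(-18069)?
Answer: -5768564/86498923005 ≈ -6.6689e-5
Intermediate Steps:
s(g) = g**2
U = -49729/18069 (U = 223**2/(-18069) = 49729*(-1/18069) = -49729/18069 ≈ -2.7522)
O(y) = 6*y
h(k, X) = X/116 (h(k, X) = X*(1/116) = X/116)
G = 0 (G = (6*0)**2 = 0**2 = 0)
(U + G)/(h(-98, -175) + 41270) = (-49729/18069 + 0)/((1/116)*(-175) + 41270) = -49729/(18069*(-175/116 + 41270)) = -49729/(18069*4787145/116) = -49729/18069*116/4787145 = -5768564/86498923005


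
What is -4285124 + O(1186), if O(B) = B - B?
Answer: -4285124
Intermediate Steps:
O(B) = 0
-4285124 + O(1186) = -4285124 + 0 = -4285124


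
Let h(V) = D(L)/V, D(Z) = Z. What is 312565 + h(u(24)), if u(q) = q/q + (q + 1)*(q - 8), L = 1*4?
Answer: 125338569/401 ≈ 3.1257e+5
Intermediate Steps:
L = 4
u(q) = 1 + (1 + q)*(-8 + q)
h(V) = 4/V
312565 + h(u(24)) = 312565 + 4/(-7 + 24**2 - 7*24) = 312565 + 4/(-7 + 576 - 168) = 312565 + 4/401 = 125338569/401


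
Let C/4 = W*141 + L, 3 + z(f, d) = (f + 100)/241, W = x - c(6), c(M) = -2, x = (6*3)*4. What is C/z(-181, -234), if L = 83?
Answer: -2534597/201 ≈ -12610.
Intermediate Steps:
x = 72 (x = 18*4 = 72)
W = 74 (W = 72 - 1*(-2) = 72 + 2 = 74)
z(f, d) = -623/241 + f/241 (z(f, d) = -3 + (f + 100)/241 = -3 + (100 + f)*(1/241) = -3 + (100/241 + f/241) = -623/241 + f/241)
C = 42068 (C = 4*(74*141 + 83) = 4*(10434 + 83) = 4*10517 = 42068)
C/z(-181, -234) = 42068/(-623/241 + (1/241)*(-181)) = 42068/(-623/241 - 181/241) = 42068/(-804/241) = 42068*(-241/804) = -2534597/201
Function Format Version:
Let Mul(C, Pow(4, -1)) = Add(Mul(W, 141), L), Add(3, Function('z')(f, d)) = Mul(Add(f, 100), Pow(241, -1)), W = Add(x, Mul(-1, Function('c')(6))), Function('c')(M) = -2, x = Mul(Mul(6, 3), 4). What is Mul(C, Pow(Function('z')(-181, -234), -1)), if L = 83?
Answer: Rational(-2534597, 201) ≈ -12610.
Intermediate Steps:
x = 72 (x = Mul(18, 4) = 72)
W = 74 (W = Add(72, Mul(-1, -2)) = Add(72, 2) = 74)
Function('z')(f, d) = Add(Rational(-623, 241), Mul(Rational(1, 241), f)) (Function('z')(f, d) = Add(-3, Mul(Add(f, 100), Pow(241, -1))) = Add(-3, Mul(Add(100, f), Rational(1, 241))) = Add(-3, Add(Rational(100, 241), Mul(Rational(1, 241), f))) = Add(Rational(-623, 241), Mul(Rational(1, 241), f)))
C = 42068 (C = Mul(4, Add(Mul(74, 141), 83)) = Mul(4, Add(10434, 83)) = Mul(4, 10517) = 42068)
Mul(C, Pow(Function('z')(-181, -234), -1)) = Mul(42068, Pow(Add(Rational(-623, 241), Mul(Rational(1, 241), -181)), -1)) = Mul(42068, Pow(Add(Rational(-623, 241), Rational(-181, 241)), -1)) = Mul(42068, Pow(Rational(-804, 241), -1)) = Mul(42068, Rational(-241, 804)) = Rational(-2534597, 201)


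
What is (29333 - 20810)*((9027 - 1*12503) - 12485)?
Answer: -136035603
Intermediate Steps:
(29333 - 20810)*((9027 - 1*12503) - 12485) = 8523*((9027 - 12503) - 12485) = 8523*(-3476 - 12485) = 8523*(-15961) = -136035603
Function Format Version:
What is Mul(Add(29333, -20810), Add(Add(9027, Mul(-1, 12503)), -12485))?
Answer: -136035603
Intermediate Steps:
Mul(Add(29333, -20810), Add(Add(9027, Mul(-1, 12503)), -12485)) = Mul(8523, Add(Add(9027, -12503), -12485)) = Mul(8523, Add(-3476, -12485)) = Mul(8523, -15961) = -136035603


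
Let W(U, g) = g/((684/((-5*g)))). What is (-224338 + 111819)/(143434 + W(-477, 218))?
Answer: -19240749/24467809 ≈ -0.78637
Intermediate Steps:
W(U, g) = -5*g**2/684 (W(U, g) = g/((684*(-1/(5*g)))) = g/((-684/(5*g))) = g*(-5*g/684) = -5*g**2/684)
(-224338 + 111819)/(143434 + W(-477, 218)) = (-224338 + 111819)/(143434 - 5/684*218**2) = -112519/(143434 - 5/684*47524) = -112519/(143434 - 59405/171) = -112519/24467809/171 = -112519*171/24467809 = -19240749/24467809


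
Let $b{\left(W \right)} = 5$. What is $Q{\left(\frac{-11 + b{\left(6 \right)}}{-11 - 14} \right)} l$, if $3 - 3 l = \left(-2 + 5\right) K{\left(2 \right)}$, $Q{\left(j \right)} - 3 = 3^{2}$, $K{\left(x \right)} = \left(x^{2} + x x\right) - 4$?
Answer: $-36$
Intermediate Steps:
$K{\left(x \right)} = -4 + 2 x^{2}$ ($K{\left(x \right)} = \left(x^{2} + x^{2}\right) - 4 = 2 x^{2} - 4 = -4 + 2 x^{2}$)
$Q{\left(j \right)} = 12$ ($Q{\left(j \right)} = 3 + 3^{2} = 3 + 9 = 12$)
$l = -3$ ($l = 1 - \frac{\left(-2 + 5\right) \left(-4 + 2 \cdot 2^{2}\right)}{3} = 1 - \frac{3 \left(-4 + 2 \cdot 4\right)}{3} = 1 - \frac{3 \left(-4 + 8\right)}{3} = 1 - \frac{3 \cdot 4}{3} = 1 - 4 = -3$)
$Q{\left(\frac{-11 + b{\left(6 \right)}}{-11 - 14} \right)} l = 12 \left(-3\right) = -36$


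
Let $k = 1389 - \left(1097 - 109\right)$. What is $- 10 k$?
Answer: $-4010$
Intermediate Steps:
$k = 401$ ($k = 1389 - 988 = 401$)
$- 10 k = \left(-10\right) 401 = -4010$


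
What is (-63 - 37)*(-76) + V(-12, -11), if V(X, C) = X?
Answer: 7588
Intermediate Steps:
(-63 - 37)*(-76) + V(-12, -11) = (-63 - 37)*(-76) - 12 = -100*(-76) - 12 = 7600 - 12 = 7588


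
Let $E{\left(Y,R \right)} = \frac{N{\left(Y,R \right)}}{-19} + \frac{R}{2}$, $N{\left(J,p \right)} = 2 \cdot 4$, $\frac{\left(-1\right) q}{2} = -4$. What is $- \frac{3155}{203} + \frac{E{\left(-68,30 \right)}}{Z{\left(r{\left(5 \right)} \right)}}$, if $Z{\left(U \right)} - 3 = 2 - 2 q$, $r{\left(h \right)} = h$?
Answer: $- \frac{715626}{42427} \approx -16.867$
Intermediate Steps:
$q = 8$ ($q = \left(-2\right) \left(-4\right) = 8$)
$Z{\left(U \right)} = -11$ ($Z{\left(U \right)} = 3 + \left(2 - 16\right) = 3 - 14 = -11$)
$N{\left(J,p \right)} = 8$
$E{\left(Y,R \right)} = - \frac{8}{19} + \frac{R}{2}$ ($E{\left(Y,R \right)} = \frac{8}{-19} + \frac{R}{2} = 8 \left(- \frac{1}{19}\right) + R \frac{1}{2} = - \frac{8}{19} + \frac{R}{2}$)
$- \frac{3155}{203} + \frac{E{\left(-68,30 \right)}}{Z{\left(r{\left(5 \right)} \right)}} = - \frac{3155}{203} + \frac{- \frac{8}{19} + \frac{1}{2} \cdot 30}{-11} = \left(-3155\right) \frac{1}{203} + \left(- \frac{8}{19} + 15\right) \left(- \frac{1}{11}\right) = - \frac{3155}{203} + \frac{277}{19} \left(- \frac{1}{11}\right) = - \frac{3155}{203} - \frac{277}{209} = - \frac{715626}{42427}$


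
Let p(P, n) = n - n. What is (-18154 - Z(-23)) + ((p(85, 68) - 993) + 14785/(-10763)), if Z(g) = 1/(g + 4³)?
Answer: -8449862549/441283 ≈ -19148.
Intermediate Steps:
Z(g) = 1/(64 + g) (Z(g) = 1/(g + 64) = 1/(64 + g))
p(P, n) = 0
(-18154 - Z(-23)) + ((p(85, 68) - 993) + 14785/(-10763)) = (-18154 - 1/(64 - 23)) + ((0 - 993) + 14785/(-10763)) = (-18154 - 1/41) + (-993 + 14785*(-1/10763)) = (-18154 - 1*1/41) + (-993 - 14785/10763) = (-18154 - 1/41) - 10702444/10763 = -744315/41 - 10702444/10763 = -8449862549/441283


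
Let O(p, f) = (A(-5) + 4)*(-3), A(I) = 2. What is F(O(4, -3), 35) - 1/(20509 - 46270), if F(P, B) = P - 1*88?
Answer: -2730665/25761 ≈ -106.00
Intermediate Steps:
O(p, f) = -18 (O(p, f) = (2 + 4)*(-3) = 6*(-3) = -18)
F(P, B) = -88 + P (F(P, B) = P - 88 = -88 + P)
F(O(4, -3), 35) - 1/(20509 - 46270) = (-88 - 18) - 1/(20509 - 46270) = -106 - 1/(-25761) = -106 - 1*(-1/25761) = -106 + 1/25761 = -2730665/25761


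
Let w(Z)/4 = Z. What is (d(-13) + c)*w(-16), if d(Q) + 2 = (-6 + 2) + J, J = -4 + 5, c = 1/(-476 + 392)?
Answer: 6736/21 ≈ 320.76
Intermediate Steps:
w(Z) = 4*Z
c = -1/84 (c = 1/(-84) = -1/84 ≈ -0.011905)
J = 1
d(Q) = -5 (d(Q) = -2 + ((-6 + 2) + 1) = -2 + (-4 + 1) = -2 - 3 = -5)
(d(-13) + c)*w(-16) = (-5 - 1/84)*(4*(-16)) = -421/84*(-64) = 6736/21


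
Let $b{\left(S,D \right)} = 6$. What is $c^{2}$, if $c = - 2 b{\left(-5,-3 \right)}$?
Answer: $144$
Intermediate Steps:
$c = -12$ ($c = \left(-2\right) 6 = -12$)
$c^{2} = \left(-12\right)^{2} = 144$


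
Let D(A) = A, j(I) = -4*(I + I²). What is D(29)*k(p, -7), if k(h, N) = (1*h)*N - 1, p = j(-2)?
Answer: 1595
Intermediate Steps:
j(I) = -4*I - 4*I²
p = -8 (p = -4*(-2)*(1 - 2) = -4*(-2)*(-1) = -8)
k(h, N) = -1 + N*h (k(h, N) = h*N - 1 = N*h - 1 = -1 + N*h)
D(29)*k(p, -7) = 29*(-1 - 7*(-8)) = 29*(-1 + 56) = 29*55 = 1595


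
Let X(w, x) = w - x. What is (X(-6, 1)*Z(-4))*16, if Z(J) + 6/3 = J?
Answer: 672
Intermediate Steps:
Z(J) = -2 + J
(X(-6, 1)*Z(-4))*16 = ((-6 - 1*1)*(-2 - 4))*16 = ((-6 - 1)*(-6))*16 = -7*(-6)*16 = 42*16 = 672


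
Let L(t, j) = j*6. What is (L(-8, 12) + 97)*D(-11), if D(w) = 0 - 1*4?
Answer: -676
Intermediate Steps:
L(t, j) = 6*j
D(w) = -4 (D(w) = 0 - 4 = -4)
(L(-8, 12) + 97)*D(-11) = (6*12 + 97)*(-4) = (72 + 97)*(-4) = 169*(-4) = -676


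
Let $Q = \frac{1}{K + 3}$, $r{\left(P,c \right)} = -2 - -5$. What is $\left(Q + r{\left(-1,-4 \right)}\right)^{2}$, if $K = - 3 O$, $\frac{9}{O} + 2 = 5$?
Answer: $\frac{289}{36} \approx 8.0278$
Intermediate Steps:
$O = 3$ ($O = \frac{9}{-2 + 5} = \frac{9}{3} = 9 \cdot \frac{1}{3} = 3$)
$r{\left(P,c \right)} = 3$ ($r{\left(P,c \right)} = -2 + 5 = 3$)
$K = -9$ ($K = \left(-3\right) 3 = -9$)
$Q = - \frac{1}{6}$ ($Q = \frac{1}{-9 + 3} = \frac{1}{-6} = - \frac{1}{6} \approx -0.16667$)
$\left(Q + r{\left(-1,-4 \right)}\right)^{2} = \left(- \frac{1}{6} + 3\right)^{2} = \left(\frac{17}{6}\right)^{2} = \frac{289}{36}$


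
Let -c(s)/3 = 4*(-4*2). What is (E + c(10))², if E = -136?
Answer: 1600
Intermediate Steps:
c(s) = 96 (c(s) = -12*(-4*2) = -12*(-8) = -3*(-32) = 96)
(E + c(10))² = (-136 + 96)² = (-40)² = 1600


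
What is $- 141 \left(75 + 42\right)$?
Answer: $-16497$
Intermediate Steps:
$- 141 \left(75 + 42\right) = \left(-141\right) 117 = -16497$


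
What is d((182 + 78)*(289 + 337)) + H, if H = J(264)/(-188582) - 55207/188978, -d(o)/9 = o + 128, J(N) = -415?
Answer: -13061203037790759/8909462299 ≈ -1.4660e+6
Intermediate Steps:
d(o) = -1152 - 9*o (d(o) = -9*(o + 128) = -9*(128 + o) = -1152 - 9*o)
H = -2583155151/8909462299 (H = -415/(-188582) - 55207/188978 = -415*(-1/188582) - 55207*1/188978 = 415/188582 - 55207/188978 = -2583155151/8909462299 ≈ -0.28993)
d((182 + 78)*(289 + 337)) + H = (-1152 - 9*(182 + 78)*(289 + 337)) - 2583155151/8909462299 = (-1152 - 2340*626) - 2583155151/8909462299 = (-1152 - 9*162760) - 2583155151/8909462299 = (-1152 - 1464840) - 2583155151/8909462299 = -1465992 - 2583155151/8909462299 = -13061203037790759/8909462299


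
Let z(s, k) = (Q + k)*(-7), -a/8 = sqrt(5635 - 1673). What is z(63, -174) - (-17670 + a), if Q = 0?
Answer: 18888 + 8*sqrt(3962) ≈ 19392.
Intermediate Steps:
a = -8*sqrt(3962) (a = -8*sqrt(5635 - 1673) = -8*sqrt(3962) ≈ -503.56)
z(s, k) = -7*k (z(s, k) = (0 + k)*(-7) = k*(-7) = -7*k)
z(63, -174) - (-17670 + a) = -7*(-174) - (-17670 - 8*sqrt(3962)) = 1218 + (17670 + 8*sqrt(3962)) = 18888 + 8*sqrt(3962)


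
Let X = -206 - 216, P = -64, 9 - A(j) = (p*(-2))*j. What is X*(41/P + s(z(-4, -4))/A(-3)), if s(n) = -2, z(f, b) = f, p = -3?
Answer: 260585/864 ≈ 301.60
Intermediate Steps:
A(j) = 9 - 6*j (A(j) = 9 - (-3*(-2))*j = 9 - 6*j)
X = -422
X*(41/P + s(z(-4, -4))/A(-3)) = -422*(41/(-64) - 2/(9 - 6*(-3))) = -422*(41*(-1/64) - 2/(9 + 18)) = -422*(-41/64 - 2/27) = -422*(-1235/1728) = 260585/864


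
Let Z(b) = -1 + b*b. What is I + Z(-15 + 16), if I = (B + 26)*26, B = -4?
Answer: 572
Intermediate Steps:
Z(b) = -1 + b²
I = 572 (I = (-4 + 26)*26 = 22*26 = 572)
I + Z(-15 + 16) = 572 + (-1 + (-15 + 16)²) = 572 + (-1 + 1²) = 572 + (-1 + 1) = 572 + 0 = 572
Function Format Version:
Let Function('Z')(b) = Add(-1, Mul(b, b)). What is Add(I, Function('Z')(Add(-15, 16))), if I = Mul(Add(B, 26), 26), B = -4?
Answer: 572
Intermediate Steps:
Function('Z')(b) = Add(-1, Pow(b, 2))
I = 572 (I = Mul(Add(-4, 26), 26) = Mul(22, 26) = 572)
Add(I, Function('Z')(Add(-15, 16))) = Add(572, Add(-1, Pow(Add(-15, 16), 2))) = Add(572, Add(-1, Pow(1, 2))) = Add(572, Add(-1, 1)) = Add(572, 0) = 572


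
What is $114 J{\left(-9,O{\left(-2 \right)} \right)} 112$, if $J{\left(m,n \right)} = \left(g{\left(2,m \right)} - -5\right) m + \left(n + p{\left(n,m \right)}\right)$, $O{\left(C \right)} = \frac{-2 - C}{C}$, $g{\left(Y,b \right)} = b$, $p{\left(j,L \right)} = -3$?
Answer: $421344$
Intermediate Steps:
$O{\left(C \right)} = \frac{-2 - C}{C}$
$J{\left(m,n \right)} = -3 + n + m \left(5 + m\right)$ ($J{\left(m,n \right)} = \left(m - -5\right) m + \left(n - 3\right) = \left(m + 5\right) m + \left(-3 + n\right) = \left(5 + m\right) m + \left(-3 + n\right) = m \left(5 + m\right) + \left(-3 + n\right) = -3 + n + m \left(5 + m\right)$)
$114 J{\left(-9,O{\left(-2 \right)} \right)} 112 = 114 \left(-3 + \frac{-2 - -2}{-2} + \left(-9\right)^{2} + 5 \left(-9\right)\right) 112 = 114 \left(-3 - \frac{-2 + 2}{2} + 81 - 45\right) 112 = 114 \left(-3 - 0 + 81 - 45\right) 112 = 114 \left(-3 + 0 + 81 - 45\right) 112 = 114 \cdot 33 \cdot 112 = 3762 \cdot 112 = 421344$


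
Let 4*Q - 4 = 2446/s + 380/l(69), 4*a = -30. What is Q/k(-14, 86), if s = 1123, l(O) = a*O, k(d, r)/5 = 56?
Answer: 126547/26035632 ≈ 0.0048605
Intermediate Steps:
a = -15/2 (a = (1/4)*(-30) = -15/2 ≈ -7.5000)
k(d, r) = 280 (k(d, r) = 5*56 = 280)
l(O) = -15*O/2
Q = 632735/464922 (Q = 1 + (2446/1123 + 380/((-15/2*69)))/4 = 1 + (2446*(1/1123) + 380/(-1035/2))/4 = 1 + (2446/1123 + 380*(-2/1035))/4 = 1 + (2446/1123 - 152/207)/4 = 1 + (1/4)*(335626/232461) = 1 + 167813/464922 = 632735/464922 ≈ 1.3609)
Q/k(-14, 86) = (632735/464922)/280 = (632735/464922)*(1/280) = 126547/26035632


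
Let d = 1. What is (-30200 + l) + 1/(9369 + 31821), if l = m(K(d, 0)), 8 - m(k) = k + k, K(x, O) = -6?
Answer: -1243114199/41190 ≈ -30180.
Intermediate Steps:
m(k) = 8 - 2*k (m(k) = 8 - (k + k) = 8 - 2*k)
l = 20 (l = 8 - 2*(-6) = 8 + 12 = 20)
(-30200 + l) + 1/(9369 + 31821) = (-30200 + 20) + 1/(9369 + 31821) = -30180 + 1/41190 = -1243114199/41190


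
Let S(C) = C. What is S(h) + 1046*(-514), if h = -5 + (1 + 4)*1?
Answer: -537644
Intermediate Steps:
h = 0 (h = -5 + 5*1 = -5 + 5 = 0)
S(h) + 1046*(-514) = 0 + 1046*(-514) = 0 - 537644 = -537644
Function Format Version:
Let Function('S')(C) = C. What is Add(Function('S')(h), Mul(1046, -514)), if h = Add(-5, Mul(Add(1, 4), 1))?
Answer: -537644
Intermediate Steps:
h = 0 (h = Add(-5, Mul(5, 1)) = Add(-5, 5) = 0)
Add(Function('S')(h), Mul(1046, -514)) = Add(0, Mul(1046, -514)) = Add(0, -537644) = -537644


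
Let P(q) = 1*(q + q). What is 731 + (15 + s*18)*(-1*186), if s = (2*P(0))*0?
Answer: -2059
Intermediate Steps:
P(q) = 2*q (P(q) = 1*(2*q) = 2*q)
s = 0 (s = (2*(2*0))*0 = (2*0)*0 = 0*0 = 0)
731 + (15 + s*18)*(-1*186) = 731 + (15 + 0*18)*(-1*186) = 731 + (15 + 0)*(-186) = 731 + 15*(-186) = 731 - 2790 = -2059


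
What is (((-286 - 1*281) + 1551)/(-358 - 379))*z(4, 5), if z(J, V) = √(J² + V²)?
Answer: -984*√41/737 ≈ -8.5491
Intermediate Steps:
(((-286 - 1*281) + 1551)/(-358 - 379))*z(4, 5) = (((-286 - 1*281) + 1551)/(-358 - 379))*√(4² + 5²) = (((-286 - 281) + 1551)/(-737))*√(16 + 25) = ((-567 + 1551)*(-1/737))*√41 = (984*(-1/737))*√41 = -984*√41/737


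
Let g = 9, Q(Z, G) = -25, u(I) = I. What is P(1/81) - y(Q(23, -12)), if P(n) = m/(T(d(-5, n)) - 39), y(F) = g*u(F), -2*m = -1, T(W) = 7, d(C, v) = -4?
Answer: 14399/64 ≈ 224.98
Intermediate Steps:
m = 1/2 (m = -1/2*(-1) = 1/2 ≈ 0.50000)
y(F) = 9*F
P(n) = -1/64 (P(n) = 1/(2*(7 - 39)) = (1/2)/(-32) = (1/2)*(-1/32) = -1/64)
P(1/81) - y(Q(23, -12)) = -1/64 - 9*(-25) = -1/64 - 1*(-225) = -1/64 + 225 = 14399/64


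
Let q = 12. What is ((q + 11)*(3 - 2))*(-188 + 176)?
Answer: -276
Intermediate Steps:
((q + 11)*(3 - 2))*(-188 + 176) = ((12 + 11)*(3 - 2))*(-188 + 176) = (23*1)*(-12) = 23*(-12) = -276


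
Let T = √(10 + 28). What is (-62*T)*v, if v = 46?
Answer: -2852*√38 ≈ -17581.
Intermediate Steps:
T = √38 ≈ 6.1644
(-62*T)*v = -62*√38*46 = -2852*√38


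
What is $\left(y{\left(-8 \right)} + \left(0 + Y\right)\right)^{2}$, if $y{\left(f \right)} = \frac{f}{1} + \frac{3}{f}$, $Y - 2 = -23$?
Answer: $\frac{55225}{64} \approx 862.89$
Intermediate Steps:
$Y = -21$ ($Y = 2 - 23 = -21$)
$y{\left(f \right)} = f + \frac{3}{f}$ ($y{\left(f \right)} = f 1 + \frac{3}{f} = f + \frac{3}{f}$)
$\left(y{\left(-8 \right)} + \left(0 + Y\right)\right)^{2} = \left(\left(-8 + \frac{3}{-8}\right) + \left(0 - 21\right)\right)^{2} = \left(\left(-8 + 3 \left(- \frac{1}{8}\right)\right) - 21\right)^{2} = \left(\left(-8 - \frac{3}{8}\right) - 21\right)^{2} = \left(- \frac{67}{8} - 21\right)^{2} = \left(- \frac{235}{8}\right)^{2} = \frac{55225}{64}$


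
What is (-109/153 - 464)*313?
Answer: -22254613/153 ≈ -1.4546e+5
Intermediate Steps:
(-109/153 - 464)*313 = -71101/153*313 = -22254613/153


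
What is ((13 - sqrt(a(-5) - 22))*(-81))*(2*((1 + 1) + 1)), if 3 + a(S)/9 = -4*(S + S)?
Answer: -6318 + 486*sqrt(311) ≈ 2252.7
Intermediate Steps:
a(S) = -27 - 72*S (a(S) = -27 + 9*(-4*(S + S)) = -27 + 9*(-8*S) = -27 - 72*S)
((13 - sqrt(a(-5) - 22))*(-81))*(2*((1 + 1) + 1)) = ((13 - sqrt((-27 - 72*(-5)) - 22))*(-81))*(2*((1 + 1) + 1)) = ((13 - sqrt((-27 + 360) - 22))*(-81))*(2*(2 + 1)) = ((13 - sqrt(333 - 22))*(-81))*(2*3) = ((13 - sqrt(311))*(-81))*6 = (-1053 + 81*sqrt(311))*6 = -6318 + 486*sqrt(311)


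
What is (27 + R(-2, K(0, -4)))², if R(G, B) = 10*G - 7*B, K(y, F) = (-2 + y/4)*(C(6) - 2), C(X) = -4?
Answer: 5929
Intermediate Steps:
K(y, F) = 12 - 3*y/2 (K(y, F) = (-2 + y/4)*(-4 - 2) = (-2 + y*(¼))*(-6) = (-2 + y/4)*(-6) = 12 - 3*y/2)
R(G, B) = -7*B + 10*G
(27 + R(-2, K(0, -4)))² = (27 + (-7*(12 - 3/2*0) + 10*(-2)))² = (27 + (-7*(12 + 0) - 20))² = (27 + (-7*12 - 20))² = (27 + (-84 - 20))² = (27 - 104)² = (-77)² = 5929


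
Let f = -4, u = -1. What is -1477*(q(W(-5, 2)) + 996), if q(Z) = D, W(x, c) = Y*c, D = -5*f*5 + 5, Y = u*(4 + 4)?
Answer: -1626177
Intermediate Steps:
Y = -8 (Y = -(4 + 4) = -1*8 = -8)
D = 105 (D = -(-20)*5 + 5 = -5*(-20) + 5 = 100 + 5 = 105)
W(x, c) = -8*c
q(Z) = 105
-1477*(q(W(-5, 2)) + 996) = -1477*(105 + 996) = -1477*1101 = -1626177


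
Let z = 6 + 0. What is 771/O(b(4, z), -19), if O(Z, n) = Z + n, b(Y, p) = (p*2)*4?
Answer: 771/29 ≈ 26.586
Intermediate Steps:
z = 6
b(Y, p) = 8*p (b(Y, p) = (2*p)*4 = 8*p)
771/O(b(4, z), -19) = 771/(8*6 - 19) = 771/(48 - 19) = 771/29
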